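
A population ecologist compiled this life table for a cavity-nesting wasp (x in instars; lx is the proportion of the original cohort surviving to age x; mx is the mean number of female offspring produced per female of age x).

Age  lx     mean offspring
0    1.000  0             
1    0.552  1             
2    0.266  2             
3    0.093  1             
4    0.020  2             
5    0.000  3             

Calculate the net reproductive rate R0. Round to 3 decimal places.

lx·mx by age: 0, 0.552, 0.532, 0.093, 0.04, 0
R0 = Σ lx·mx = 1.217 → 1.217

1.217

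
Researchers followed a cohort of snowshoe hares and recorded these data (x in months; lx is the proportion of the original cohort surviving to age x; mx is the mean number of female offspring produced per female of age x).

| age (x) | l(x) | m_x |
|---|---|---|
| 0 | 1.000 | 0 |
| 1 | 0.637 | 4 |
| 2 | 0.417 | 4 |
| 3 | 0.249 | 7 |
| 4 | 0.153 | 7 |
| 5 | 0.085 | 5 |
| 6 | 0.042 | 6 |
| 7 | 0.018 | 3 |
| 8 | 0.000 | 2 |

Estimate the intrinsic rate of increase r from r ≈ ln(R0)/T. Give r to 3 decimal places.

R0 = Σ lx·mx = 0 + 2.548 + 1.668 + 1.743 + 1.071 + 0.425 + 0.252 + 0.054 + 0 = 7.761
Σ x·lx·mx = 19.412; T = 19.412/7.761 = 2.50122…
r ≈ ln(R0)/T = ln(7.761)/2.50122… = 0.81924… → 0.819

0.819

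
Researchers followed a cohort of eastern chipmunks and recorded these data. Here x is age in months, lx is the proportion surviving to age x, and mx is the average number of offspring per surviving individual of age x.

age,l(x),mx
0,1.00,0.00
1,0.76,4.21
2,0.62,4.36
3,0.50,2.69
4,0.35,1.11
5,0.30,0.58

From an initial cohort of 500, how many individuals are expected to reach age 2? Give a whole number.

Expected survivors = N0 · l_2 = 500 × 0.62 = 310 → 310

310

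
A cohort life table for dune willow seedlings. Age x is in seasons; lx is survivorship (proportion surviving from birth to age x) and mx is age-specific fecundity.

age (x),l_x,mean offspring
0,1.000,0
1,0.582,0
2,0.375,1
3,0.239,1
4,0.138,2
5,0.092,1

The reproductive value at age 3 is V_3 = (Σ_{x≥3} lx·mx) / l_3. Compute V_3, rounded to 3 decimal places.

2.540

lx·mx for x ≥ 3: 0.239, 0.276, 0.092 → sum = 0.607
V_3 = 0.607 / l_3 = 0.607 / 0.239 = 2.539749… → 2.540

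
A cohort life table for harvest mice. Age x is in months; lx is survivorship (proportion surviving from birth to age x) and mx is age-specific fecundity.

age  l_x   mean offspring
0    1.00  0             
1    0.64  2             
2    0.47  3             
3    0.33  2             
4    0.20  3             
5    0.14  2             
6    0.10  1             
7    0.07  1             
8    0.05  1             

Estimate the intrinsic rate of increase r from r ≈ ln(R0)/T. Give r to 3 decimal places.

0.584

R0 = Σ lx·mx = 0 + 1.28 + 1.41 + 0.66 + 0.6 + 0.28 + 0.1 + 0.07 + 0.05 = 4.45
Σ x·lx·mx = 11.37; T = 11.37/4.45 = 2.55506…
r ≈ ln(R0)/T = ln(4.45)/2.55506… = 0.58429… → 0.584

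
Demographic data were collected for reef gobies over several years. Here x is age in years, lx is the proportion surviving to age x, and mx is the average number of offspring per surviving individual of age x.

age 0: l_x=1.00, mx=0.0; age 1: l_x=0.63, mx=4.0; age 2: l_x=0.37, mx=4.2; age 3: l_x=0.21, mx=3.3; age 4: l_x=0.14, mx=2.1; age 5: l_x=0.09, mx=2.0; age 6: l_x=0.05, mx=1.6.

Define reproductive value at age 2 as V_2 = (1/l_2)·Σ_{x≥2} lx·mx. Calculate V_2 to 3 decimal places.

lx·mx for x ≥ 2: 1.554, 0.693, 0.294, 0.18, 0.08 → sum = 2.801
V_2 = 2.801 / l_2 = 2.801 / 0.37 = 7.57027… → 7.570

7.570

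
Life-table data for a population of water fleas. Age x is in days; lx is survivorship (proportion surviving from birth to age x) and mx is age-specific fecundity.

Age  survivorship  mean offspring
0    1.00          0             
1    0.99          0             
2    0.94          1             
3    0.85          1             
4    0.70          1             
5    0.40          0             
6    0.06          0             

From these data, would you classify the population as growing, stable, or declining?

growing

R0 = Σ lx·mx = 0 + 0 + 0.94 + 0.85 + 0.7 + 0 + 0 = 2.49
R0 > 1, so the population is growing.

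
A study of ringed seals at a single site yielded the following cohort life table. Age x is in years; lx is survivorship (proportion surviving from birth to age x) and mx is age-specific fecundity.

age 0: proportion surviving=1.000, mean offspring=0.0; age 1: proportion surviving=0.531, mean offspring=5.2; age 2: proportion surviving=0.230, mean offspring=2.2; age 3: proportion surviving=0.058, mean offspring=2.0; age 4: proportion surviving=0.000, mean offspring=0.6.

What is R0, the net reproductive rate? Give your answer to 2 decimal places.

lx·mx by age: 0, 2.7612, 0.506, 0.116, 0
R0 = Σ lx·mx = 3.3832 → 3.38

3.38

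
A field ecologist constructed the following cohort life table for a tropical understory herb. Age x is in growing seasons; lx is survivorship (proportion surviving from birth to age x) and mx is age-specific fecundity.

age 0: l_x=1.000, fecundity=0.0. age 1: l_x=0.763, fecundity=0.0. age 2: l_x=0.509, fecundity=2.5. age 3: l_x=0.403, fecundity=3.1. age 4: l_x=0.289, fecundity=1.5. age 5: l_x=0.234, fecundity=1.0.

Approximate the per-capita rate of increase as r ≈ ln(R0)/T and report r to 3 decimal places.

R0 = Σ lx·mx = 0 + 0 + 1.2725 + 1.2493 + 0.4335 + 0.234 = 3.1893
Σ x·lx·mx = 9.1969; T = 9.1969/3.1893 = 2.88367…
r ≈ ln(R0)/T = ln(3.1893)/2.88367… = 0.4022… → 0.402

0.402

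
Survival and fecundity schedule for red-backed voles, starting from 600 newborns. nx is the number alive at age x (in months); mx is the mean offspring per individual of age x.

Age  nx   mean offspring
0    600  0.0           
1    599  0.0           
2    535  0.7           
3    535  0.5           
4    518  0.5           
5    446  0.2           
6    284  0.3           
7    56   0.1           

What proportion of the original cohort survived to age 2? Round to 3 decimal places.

l_2 = n_2/n_0 = 535/600 = 0.891667… → 0.892

0.892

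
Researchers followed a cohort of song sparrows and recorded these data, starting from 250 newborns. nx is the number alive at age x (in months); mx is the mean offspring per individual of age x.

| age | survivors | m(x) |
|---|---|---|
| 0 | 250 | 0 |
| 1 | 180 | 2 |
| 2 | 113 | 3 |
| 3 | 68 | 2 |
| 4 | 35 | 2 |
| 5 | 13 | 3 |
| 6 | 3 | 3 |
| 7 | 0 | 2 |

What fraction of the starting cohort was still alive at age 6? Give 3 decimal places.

0.012

l_6 = n_6/n_0 = 3/250 = 0.012 → 0.012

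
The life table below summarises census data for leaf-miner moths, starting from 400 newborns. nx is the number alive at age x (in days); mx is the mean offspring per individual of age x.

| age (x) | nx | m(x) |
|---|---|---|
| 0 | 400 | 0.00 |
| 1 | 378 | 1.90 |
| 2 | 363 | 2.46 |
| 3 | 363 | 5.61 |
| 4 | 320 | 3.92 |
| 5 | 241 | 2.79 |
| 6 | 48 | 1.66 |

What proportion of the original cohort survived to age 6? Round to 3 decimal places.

l_6 = n_6/n_0 = 48/400 = 0.12 → 0.120

0.120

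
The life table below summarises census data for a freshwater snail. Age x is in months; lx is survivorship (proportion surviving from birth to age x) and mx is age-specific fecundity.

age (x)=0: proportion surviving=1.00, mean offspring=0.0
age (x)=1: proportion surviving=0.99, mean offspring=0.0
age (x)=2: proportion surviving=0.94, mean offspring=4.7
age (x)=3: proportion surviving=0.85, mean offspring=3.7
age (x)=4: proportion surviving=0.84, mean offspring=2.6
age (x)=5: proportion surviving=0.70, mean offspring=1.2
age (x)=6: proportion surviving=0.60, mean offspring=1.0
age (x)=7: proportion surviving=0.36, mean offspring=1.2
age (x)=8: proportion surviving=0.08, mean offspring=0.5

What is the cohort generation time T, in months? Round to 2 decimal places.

3.27

lx·mx: 0, 0, 4.418, 3.145, 2.184, 0.84, 0.6, 0.432, 0.04 → R0 = 11.659
x·lx·mx: 0, 0, 8.836, 9.435, 8.736, 4.2, 3.6, 3.024, 0.32 → Σ = 38.151
T = 38.151 / 11.659 = 3.272236… → 3.27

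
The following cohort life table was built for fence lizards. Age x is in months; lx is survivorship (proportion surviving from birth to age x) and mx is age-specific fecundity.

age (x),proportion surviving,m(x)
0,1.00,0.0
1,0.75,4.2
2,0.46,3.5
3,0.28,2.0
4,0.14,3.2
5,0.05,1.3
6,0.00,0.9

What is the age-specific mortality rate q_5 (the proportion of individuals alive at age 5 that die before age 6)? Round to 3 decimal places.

1.000

q_5 = (l_5 − l_6) / l_5 = (0.05 − 0) / 0.05
     = 0.05 / 0.05 = 1 → 1.000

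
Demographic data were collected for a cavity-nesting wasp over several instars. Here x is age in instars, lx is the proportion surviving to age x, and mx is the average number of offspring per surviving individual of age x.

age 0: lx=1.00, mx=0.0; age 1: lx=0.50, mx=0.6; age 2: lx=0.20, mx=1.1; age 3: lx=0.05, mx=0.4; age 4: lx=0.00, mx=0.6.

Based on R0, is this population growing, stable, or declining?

declining

R0 = Σ lx·mx = 0 + 0.3 + 0.22 + 0.02 + 0 = 0.54
R0 < 1, so the population is declining.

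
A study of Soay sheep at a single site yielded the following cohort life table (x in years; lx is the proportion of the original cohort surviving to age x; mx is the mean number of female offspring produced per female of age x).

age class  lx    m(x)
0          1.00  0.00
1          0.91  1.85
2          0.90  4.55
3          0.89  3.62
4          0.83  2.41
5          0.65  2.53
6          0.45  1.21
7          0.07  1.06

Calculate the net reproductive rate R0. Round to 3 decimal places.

13.264

lx·mx by age: 0, 1.6835, 4.095, 3.2218, 2.0003, 1.6445, 0.5445, 0.0742
R0 = Σ lx·mx = 13.2638 → 13.264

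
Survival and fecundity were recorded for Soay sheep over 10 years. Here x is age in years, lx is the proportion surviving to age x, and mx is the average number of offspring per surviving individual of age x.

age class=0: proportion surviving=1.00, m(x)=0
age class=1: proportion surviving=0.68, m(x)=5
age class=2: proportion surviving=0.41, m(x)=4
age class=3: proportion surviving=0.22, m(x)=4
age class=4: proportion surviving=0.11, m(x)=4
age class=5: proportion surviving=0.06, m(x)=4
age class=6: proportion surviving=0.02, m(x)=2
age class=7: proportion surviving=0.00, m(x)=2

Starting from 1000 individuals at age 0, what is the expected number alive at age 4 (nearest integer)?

110

Expected survivors = N0 · l_4 = 1000 × 0.11 = 110 → 110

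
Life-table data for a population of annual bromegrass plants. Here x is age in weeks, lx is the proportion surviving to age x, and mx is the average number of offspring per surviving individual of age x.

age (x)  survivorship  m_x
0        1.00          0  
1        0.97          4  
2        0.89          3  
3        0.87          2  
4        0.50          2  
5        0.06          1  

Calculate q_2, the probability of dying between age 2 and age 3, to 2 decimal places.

0.02

q_2 = (l_2 − l_3) / l_2 = (0.89 − 0.87) / 0.89
     = 0.02 / 0.89 = 0.022472… → 0.02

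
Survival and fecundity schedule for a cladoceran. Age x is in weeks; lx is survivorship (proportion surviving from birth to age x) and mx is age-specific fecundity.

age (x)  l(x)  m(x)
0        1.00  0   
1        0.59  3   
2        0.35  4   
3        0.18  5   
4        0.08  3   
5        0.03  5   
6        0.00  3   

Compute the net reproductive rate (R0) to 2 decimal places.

lx·mx by age: 0, 1.77, 1.4, 0.9, 0.24, 0.15, 0
R0 = Σ lx·mx = 4.46 → 4.46

4.46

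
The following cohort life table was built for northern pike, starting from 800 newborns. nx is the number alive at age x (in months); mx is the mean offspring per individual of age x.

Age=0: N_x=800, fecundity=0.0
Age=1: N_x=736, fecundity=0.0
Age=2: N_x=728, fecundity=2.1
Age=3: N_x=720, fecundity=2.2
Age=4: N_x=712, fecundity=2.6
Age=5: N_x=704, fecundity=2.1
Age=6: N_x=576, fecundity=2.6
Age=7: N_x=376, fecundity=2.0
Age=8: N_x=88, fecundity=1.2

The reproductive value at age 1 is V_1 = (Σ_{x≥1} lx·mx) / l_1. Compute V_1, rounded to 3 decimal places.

11.953

lx = nx/n0 = nx/800: 1, 0.92, 0.91, 0.9, 0.89, 0.88, 0.72, 0.47, 0.11
lx·mx for x ≥ 1: 0, 1.911, 1.98, 2.314, 1.848, 1.872, 0.94, 0.132 → sum = 10.997
V_1 = 10.997 / l_1 = 10.997 / 0.92 = 11.953261… → 11.953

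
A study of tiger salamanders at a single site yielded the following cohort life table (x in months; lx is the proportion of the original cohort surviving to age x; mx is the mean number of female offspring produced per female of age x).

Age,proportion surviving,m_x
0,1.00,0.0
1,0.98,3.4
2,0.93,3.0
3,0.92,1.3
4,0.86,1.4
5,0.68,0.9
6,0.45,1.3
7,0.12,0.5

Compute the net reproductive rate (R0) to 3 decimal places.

9.779

lx·mx by age: 0, 3.332, 2.79, 1.196, 1.204, 0.612, 0.585, 0.06
R0 = Σ lx·mx = 9.779 → 9.779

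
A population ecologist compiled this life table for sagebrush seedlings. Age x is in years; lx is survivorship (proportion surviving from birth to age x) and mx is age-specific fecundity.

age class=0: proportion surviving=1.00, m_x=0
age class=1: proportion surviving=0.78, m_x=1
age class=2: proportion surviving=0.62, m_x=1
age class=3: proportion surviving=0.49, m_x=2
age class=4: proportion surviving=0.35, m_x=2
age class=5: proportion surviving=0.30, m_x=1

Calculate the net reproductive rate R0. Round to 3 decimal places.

lx·mx by age: 0, 0.78, 0.62, 0.98, 0.7, 0.3
R0 = Σ lx·mx = 3.38 → 3.380

3.380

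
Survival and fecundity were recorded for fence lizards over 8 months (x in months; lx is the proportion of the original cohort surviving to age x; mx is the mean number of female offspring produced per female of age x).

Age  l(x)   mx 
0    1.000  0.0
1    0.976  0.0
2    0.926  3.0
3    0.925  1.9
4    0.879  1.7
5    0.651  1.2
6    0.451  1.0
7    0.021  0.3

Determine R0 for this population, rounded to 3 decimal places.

lx·mx by age: 0, 0, 2.778, 1.7575, 1.4943, 0.7812, 0.451, 0.0063
R0 = Σ lx·mx = 7.2683 → 7.268

7.268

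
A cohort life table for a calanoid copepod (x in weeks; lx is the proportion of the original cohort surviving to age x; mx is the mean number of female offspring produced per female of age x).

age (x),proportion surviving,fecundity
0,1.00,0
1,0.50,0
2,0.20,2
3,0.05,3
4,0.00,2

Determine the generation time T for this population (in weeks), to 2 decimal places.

2.27

lx·mx: 0, 0, 0.4, 0.15, 0 → R0 = 0.55
x·lx·mx: 0, 0, 0.8, 0.45, 0 → Σ = 1.25
T = 1.25 / 0.55 = 2.272727… → 2.27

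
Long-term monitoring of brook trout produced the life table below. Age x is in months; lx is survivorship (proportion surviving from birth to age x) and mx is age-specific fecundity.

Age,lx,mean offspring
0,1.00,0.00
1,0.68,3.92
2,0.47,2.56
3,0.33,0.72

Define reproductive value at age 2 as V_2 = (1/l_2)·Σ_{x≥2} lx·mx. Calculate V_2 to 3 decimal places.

3.066

lx·mx for x ≥ 2: 1.2032, 0.2376 → sum = 1.4408
V_2 = 1.4408 / l_2 = 1.4408 / 0.47 = 3.065532… → 3.066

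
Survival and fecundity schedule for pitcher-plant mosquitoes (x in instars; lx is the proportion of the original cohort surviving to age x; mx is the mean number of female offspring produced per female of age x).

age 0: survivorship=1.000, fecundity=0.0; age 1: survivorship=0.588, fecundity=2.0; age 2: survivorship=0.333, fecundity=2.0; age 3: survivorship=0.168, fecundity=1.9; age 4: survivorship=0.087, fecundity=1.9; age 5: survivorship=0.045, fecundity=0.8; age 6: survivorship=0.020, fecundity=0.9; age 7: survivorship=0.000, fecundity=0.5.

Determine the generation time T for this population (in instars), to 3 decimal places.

lx·mx: 0, 1.176, 0.666, 0.3192, 0.1653, 0.036, 0.018, 0 → R0 = 2.3805
x·lx·mx: 0, 1.176, 1.332, 0.9576, 0.6612, 0.18, 0.108, 0 → Σ = 4.4148
T = 4.4148 / 2.3805 = 1.854568… → 1.855

1.855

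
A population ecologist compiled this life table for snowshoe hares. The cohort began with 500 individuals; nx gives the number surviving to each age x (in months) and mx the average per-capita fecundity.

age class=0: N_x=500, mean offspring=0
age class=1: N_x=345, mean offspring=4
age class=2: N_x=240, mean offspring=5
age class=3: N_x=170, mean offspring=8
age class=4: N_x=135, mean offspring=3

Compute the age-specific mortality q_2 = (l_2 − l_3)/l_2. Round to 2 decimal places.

lx = nx/n0 = nx/500: 1, 0.69, 0.48, 0.34, 0.27
q_2 = (l_2 − l_3) / l_2 = (0.48 − 0.34) / 0.48
     = 0.14 / 0.48 = 0.291667… → 0.29

0.29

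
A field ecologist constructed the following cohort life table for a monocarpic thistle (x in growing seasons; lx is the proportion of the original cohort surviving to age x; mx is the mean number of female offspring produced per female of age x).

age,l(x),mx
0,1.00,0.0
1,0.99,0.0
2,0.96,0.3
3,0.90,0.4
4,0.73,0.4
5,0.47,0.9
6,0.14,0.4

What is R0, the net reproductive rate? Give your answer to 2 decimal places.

lx·mx by age: 0, 0, 0.288, 0.36, 0.292, 0.423, 0.056
R0 = Σ lx·mx = 1.419 → 1.42

1.42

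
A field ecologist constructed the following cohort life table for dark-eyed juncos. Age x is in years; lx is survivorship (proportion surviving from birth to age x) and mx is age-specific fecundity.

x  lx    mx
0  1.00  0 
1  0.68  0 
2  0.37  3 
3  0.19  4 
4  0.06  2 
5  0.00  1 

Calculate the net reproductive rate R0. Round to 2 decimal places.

lx·mx by age: 0, 0, 1.11, 0.76, 0.12, 0
R0 = Σ lx·mx = 1.99 → 1.99

1.99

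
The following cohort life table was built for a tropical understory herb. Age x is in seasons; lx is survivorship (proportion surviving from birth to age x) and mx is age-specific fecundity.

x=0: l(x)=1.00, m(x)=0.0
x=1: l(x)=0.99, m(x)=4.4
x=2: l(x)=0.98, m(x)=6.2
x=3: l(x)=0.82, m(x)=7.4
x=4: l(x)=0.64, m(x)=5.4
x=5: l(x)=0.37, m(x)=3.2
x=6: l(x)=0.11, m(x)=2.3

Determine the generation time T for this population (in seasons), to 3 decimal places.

lx·mx: 0, 4.356, 6.076, 6.068, 3.456, 1.184, 0.253 → R0 = 21.393
x·lx·mx: 0, 4.356, 12.152, 18.204, 13.824, 5.92, 1.518 → Σ = 55.974
T = 55.974 / 21.393 = 2.616463… → 2.616

2.616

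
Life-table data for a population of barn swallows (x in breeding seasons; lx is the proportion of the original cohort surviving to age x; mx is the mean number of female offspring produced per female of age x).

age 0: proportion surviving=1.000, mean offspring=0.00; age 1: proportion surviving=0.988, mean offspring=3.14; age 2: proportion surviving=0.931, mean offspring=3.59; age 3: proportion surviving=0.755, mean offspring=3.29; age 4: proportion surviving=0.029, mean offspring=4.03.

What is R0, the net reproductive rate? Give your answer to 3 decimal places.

9.045

lx·mx by age: 0, 3.10232, 3.34229, 2.48395, 0.11687
R0 = Σ lx·mx = 9.04543 → 9.045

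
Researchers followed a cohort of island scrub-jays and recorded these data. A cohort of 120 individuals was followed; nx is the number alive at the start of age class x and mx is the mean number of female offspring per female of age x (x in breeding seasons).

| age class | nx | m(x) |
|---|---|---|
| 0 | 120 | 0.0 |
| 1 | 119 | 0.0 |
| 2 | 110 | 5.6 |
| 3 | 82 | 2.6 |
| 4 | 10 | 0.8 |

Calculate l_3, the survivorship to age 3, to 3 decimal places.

0.683

l_3 = n_3/n_0 = 82/120 = 0.683333… → 0.683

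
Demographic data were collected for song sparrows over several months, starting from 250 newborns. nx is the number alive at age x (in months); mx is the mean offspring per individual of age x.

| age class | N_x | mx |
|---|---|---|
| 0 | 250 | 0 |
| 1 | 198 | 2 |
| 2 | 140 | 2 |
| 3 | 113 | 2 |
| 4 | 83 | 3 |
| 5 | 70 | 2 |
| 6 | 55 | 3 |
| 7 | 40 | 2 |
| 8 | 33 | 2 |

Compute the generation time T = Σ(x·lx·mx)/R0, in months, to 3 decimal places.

3.376

lx = nx/n0 = nx/250: 1, 0.792, 0.56, 0.452, 0.332, 0.28, 0.22, 0.16, 0.132
lx·mx: 0, 1.584, 1.12, 0.904, 0.996, 0.56, 0.66, 0.32, 0.264 → R0 = 6.408
x·lx·mx: 0, 1.584, 2.24, 2.712, 3.984, 2.8, 3.96, 2.24, 2.112 → Σ = 21.632
T = 21.632 / 6.408 = 3.37578… → 3.376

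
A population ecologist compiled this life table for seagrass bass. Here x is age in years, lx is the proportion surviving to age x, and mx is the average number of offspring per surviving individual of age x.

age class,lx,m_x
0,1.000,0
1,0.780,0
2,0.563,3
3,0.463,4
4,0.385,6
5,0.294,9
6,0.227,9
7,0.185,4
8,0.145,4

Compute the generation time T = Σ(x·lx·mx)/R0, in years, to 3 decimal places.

4.509

lx·mx: 0, 0, 1.689, 1.852, 2.31, 2.646, 2.043, 0.74, 0.58 → R0 = 11.86
x·lx·mx: 0, 0, 3.378, 5.556, 9.24, 13.23, 12.258, 5.18, 4.64 → Σ = 53.482
T = 53.482 / 11.86 = 4.509444… → 4.509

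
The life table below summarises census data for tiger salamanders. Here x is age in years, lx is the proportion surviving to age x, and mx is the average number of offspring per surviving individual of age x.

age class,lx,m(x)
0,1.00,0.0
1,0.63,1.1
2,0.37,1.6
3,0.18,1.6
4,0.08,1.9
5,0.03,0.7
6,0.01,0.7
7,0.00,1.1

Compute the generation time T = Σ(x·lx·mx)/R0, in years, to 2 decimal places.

1.99

lx·mx: 0, 0.693, 0.592, 0.288, 0.152, 0.021, 0.007, 0 → R0 = 1.753
x·lx·mx: 0, 0.693, 1.184, 0.864, 0.608, 0.105, 0.042, 0 → Σ = 3.496
T = 3.496 / 1.753 = 1.994295… → 1.99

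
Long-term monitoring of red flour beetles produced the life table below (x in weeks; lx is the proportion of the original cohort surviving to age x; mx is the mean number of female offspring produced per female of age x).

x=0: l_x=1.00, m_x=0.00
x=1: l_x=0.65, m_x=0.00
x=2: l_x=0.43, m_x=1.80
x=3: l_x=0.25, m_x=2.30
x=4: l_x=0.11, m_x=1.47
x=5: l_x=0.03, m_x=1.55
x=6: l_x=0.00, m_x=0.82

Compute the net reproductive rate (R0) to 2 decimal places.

1.56

lx·mx by age: 0, 0, 0.774, 0.575, 0.1617, 0.0465, 0
R0 = Σ lx·mx = 1.5572 → 1.56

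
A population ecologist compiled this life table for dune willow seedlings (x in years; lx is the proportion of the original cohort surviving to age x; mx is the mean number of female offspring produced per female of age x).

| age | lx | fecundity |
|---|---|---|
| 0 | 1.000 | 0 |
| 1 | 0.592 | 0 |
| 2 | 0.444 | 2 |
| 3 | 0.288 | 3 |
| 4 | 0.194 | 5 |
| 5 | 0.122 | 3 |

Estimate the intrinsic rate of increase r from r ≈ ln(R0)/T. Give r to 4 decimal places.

0.3455

R0 = Σ lx·mx = 0 + 0 + 0.888 + 0.864 + 0.97 + 0.366 = 3.088
Σ x·lx·mx = 10.078; T = 10.078/3.088 = 3.2636…
r ≈ ln(R0)/T = ln(3.088)/3.2636… = 0.345485… → 0.3455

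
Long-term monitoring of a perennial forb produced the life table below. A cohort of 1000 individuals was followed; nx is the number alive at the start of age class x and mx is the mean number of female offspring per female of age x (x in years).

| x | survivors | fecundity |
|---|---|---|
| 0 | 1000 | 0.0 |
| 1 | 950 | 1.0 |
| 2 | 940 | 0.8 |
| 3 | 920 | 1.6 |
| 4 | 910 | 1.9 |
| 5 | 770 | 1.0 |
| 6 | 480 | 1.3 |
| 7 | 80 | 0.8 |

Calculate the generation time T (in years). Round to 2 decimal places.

lx = nx/n0 = nx/1000: 1, 0.95, 0.94, 0.92, 0.91, 0.77, 0.48, 0.08
lx·mx: 0, 0.95, 0.752, 1.472, 1.729, 0.77, 0.624, 0.064 → R0 = 6.361
x·lx·mx: 0, 0.95, 1.504, 4.416, 6.916, 3.85, 3.744, 0.448 → Σ = 21.828
T = 21.828 / 6.361 = 3.431536… → 3.43

3.43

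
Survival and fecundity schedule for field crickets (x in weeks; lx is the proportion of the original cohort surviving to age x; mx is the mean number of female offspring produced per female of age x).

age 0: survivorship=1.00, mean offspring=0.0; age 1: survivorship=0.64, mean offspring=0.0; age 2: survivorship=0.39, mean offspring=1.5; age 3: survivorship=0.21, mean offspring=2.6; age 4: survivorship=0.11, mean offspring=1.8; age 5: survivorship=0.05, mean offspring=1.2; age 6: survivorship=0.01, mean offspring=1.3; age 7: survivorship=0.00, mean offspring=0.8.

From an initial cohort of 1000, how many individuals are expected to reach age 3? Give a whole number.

210

Expected survivors = N0 · l_3 = 1000 × 0.21 = 210 → 210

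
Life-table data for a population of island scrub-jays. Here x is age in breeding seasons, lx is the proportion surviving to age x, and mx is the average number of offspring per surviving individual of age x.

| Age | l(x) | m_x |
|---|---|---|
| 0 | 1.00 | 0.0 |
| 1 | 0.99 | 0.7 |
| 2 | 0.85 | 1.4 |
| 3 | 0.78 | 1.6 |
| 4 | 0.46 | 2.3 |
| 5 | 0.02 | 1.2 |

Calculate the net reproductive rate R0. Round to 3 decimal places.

4.213

lx·mx by age: 0, 0.693, 1.19, 1.248, 1.058, 0.024
R0 = Σ lx·mx = 4.213 → 4.213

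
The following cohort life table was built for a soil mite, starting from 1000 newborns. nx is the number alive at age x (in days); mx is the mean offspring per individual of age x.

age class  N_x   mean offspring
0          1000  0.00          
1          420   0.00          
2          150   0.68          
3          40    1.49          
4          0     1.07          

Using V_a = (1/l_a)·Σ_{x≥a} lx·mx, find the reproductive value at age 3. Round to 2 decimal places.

1.49

lx = nx/n0 = nx/1000: 1, 0.42, 0.15, 0.04, 0
lx·mx for x ≥ 3: 0.0596, 0 → sum = 0.0596
V_3 = 0.0596 / l_3 = 0.0596 / 0.04 = 1.49 → 1.49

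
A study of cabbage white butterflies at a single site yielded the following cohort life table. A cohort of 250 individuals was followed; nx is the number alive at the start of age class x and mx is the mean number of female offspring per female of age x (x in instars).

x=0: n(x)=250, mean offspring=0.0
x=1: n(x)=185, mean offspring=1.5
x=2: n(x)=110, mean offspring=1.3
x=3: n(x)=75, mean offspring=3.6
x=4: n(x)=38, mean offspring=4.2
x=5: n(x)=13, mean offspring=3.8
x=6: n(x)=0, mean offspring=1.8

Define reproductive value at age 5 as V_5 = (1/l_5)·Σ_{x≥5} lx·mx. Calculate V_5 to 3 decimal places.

lx = nx/n0 = nx/250: 1, 0.74, 0.44, 0.3, 0.152, 0.052, 0
lx·mx for x ≥ 5: 0.1976, 0 → sum = 0.1976
V_5 = 0.1976 / l_5 = 0.1976 / 0.052 = 3.8 → 3.800

3.800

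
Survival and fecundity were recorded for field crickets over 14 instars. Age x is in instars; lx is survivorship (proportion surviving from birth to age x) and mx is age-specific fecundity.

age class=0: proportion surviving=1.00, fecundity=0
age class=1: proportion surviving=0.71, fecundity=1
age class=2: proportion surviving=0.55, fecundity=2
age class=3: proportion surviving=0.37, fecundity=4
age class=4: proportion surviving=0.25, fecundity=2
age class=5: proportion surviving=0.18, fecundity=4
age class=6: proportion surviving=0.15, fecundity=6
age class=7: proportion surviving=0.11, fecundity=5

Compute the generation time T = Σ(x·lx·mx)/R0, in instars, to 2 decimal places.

3.72

lx·mx: 0, 0.71, 1.1, 1.48, 0.5, 0.72, 0.9, 0.55 → R0 = 5.96
x·lx·mx: 0, 0.71, 2.2, 4.44, 2, 3.6, 5.4, 3.85 → Σ = 22.2
T = 22.2 / 5.96 = 3.724832… → 3.72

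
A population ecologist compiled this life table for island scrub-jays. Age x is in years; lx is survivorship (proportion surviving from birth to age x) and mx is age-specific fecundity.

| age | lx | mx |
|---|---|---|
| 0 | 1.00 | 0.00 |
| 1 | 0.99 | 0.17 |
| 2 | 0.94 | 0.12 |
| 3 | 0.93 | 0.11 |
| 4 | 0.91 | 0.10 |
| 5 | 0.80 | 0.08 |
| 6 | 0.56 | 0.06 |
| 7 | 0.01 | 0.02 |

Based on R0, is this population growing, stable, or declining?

R0 = Σ lx·mx = 0 + 0.1683 + 0.1128 + 0.1023 + 0.091 + 0.064 + 0.0336 + 0.0002 = 0.5722
R0 < 1, so the population is declining.

declining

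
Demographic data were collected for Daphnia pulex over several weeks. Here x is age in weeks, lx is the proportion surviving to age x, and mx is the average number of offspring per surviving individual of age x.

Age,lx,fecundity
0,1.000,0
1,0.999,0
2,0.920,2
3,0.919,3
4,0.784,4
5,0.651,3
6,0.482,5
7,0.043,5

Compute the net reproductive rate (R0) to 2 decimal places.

12.31

lx·mx by age: 0, 0, 1.84, 2.757, 3.136, 1.953, 2.41, 0.215
R0 = Σ lx·mx = 12.311 → 12.31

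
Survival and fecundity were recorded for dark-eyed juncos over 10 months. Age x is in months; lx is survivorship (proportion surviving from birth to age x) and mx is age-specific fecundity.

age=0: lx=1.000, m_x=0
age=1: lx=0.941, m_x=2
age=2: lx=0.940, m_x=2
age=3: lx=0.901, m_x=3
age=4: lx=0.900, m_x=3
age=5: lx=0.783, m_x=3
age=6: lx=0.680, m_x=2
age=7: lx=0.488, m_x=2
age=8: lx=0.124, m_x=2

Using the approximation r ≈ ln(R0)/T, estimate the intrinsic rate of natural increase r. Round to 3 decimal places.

0.700

R0 = Σ lx·mx = 0 + 1.882 + 1.88 + 2.703 + 2.7 + 2.349 + 1.36 + 0.976 + 0.248 = 14.098
Σ x·lx·mx = 53.272; T = 53.272/14.098 = 3.77869…
r ≈ ln(R0)/T = ln(14.098)/3.77869… = 0.70025… → 0.700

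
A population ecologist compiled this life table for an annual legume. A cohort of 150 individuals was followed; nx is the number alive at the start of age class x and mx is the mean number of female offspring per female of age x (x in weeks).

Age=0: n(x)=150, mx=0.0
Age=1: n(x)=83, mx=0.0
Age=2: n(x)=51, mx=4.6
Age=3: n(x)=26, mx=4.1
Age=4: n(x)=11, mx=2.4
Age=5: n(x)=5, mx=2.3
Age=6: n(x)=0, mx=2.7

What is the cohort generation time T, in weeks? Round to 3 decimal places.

2.511

lx = nx/n0 = nx/150: 1, 0.55333…, 0.34, 0.17333…, 0.07333…, 0.03333…, 0
lx·mx: 0, 0, 1.564, 0.710667…, 0.176…, 0.076667…, 0 → R0 = 2.527333…
x·lx·mx: 0, 0, 3.128, 2.132…, 0.704…, 0.383333…, 0 → Σ = 6.347333…
T = 6.347333… / 2.527333… = 2.511475… → 2.511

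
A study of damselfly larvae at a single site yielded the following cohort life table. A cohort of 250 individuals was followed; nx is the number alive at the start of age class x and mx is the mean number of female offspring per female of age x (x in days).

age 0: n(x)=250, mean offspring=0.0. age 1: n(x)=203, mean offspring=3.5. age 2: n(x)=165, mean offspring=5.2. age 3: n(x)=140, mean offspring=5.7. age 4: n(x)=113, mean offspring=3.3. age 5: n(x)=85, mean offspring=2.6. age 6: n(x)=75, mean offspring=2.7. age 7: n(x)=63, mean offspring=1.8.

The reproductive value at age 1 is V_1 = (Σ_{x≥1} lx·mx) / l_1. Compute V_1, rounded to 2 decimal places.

16.14

lx = nx/n0 = nx/250: 1, 0.812, 0.66, 0.56, 0.452, 0.34, 0.3, 0.252
lx·mx for x ≥ 1: 2.842, 3.432, 3.192, 1.4916, 0.884, 0.81, 0.4536 → sum = 13.1052
V_1 = 13.1052 / l_1 = 13.1052 / 0.812 = 16.139409… → 16.14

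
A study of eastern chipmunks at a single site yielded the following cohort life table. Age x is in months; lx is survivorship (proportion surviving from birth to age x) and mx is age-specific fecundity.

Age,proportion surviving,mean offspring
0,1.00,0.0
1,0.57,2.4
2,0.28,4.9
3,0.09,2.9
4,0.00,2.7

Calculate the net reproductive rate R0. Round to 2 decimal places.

3.00

lx·mx by age: 0, 1.368, 1.372, 0.261, 0
R0 = Σ lx·mx = 3.001 → 3.00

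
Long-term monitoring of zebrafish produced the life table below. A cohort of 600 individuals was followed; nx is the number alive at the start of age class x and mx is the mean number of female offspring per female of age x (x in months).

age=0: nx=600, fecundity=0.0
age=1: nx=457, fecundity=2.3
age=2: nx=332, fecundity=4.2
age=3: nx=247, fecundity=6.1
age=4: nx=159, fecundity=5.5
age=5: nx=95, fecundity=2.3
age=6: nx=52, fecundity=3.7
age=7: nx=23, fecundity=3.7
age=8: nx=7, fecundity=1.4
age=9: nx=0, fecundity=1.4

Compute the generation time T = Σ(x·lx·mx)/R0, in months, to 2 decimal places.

2.77

lx = nx/n0 = nx/600: 1, 0.76167…, 0.55333…, 0.41167…, 0.265, 0.15833…, 0.08667…, 0.03833…, 0.01167…, 0
lx·mx: 0, 1.751833…, 2.324…, 2.511167…, 1.4575, 0.364167…, 0.320667…, 0.141833…, 0.016333…, 0 → R0 = 8.8875…
x·lx·mx: 0, 1.751833…, 4.648…, 7.5335…, 5.83, 1.820833…, 1.924…, 0.992833…, 0.130667…, 0 → Σ = 24.631667…
T = 24.631667… / 8.8875… = 2.771496… → 2.77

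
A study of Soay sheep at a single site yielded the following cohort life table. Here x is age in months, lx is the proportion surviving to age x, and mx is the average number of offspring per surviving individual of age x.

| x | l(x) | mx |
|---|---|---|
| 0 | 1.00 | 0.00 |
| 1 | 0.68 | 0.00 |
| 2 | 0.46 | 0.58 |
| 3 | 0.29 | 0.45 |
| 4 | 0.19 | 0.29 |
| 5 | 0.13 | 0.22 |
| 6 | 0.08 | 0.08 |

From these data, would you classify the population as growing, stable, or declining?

R0 = Σ lx·mx = 0 + 0 + 0.2668 + 0.1305 + 0.0551 + 0.0286 + 0.0064 = 0.4874
R0 < 1, so the population is declining.

declining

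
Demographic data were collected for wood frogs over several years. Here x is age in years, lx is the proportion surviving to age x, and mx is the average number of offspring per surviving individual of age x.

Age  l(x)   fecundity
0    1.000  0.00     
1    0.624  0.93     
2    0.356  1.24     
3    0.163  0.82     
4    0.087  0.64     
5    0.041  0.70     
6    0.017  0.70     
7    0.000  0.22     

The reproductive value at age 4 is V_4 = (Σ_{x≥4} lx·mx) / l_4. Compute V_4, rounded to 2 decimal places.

1.11

lx·mx for x ≥ 4: 0.05568, 0.0287, 0.0119, 0 → sum = 0.09628
V_4 = 0.09628 / l_4 = 0.09628 / 0.087 = 1.106667… → 1.11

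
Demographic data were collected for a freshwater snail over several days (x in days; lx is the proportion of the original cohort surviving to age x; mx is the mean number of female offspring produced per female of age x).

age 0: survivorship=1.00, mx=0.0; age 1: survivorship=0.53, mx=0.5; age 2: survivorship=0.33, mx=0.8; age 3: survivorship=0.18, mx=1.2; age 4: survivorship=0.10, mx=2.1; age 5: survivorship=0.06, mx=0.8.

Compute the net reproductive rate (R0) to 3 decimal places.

lx·mx by age: 0, 0.265, 0.264, 0.216, 0.21, 0.048
R0 = Σ lx·mx = 1.003 → 1.003

1.003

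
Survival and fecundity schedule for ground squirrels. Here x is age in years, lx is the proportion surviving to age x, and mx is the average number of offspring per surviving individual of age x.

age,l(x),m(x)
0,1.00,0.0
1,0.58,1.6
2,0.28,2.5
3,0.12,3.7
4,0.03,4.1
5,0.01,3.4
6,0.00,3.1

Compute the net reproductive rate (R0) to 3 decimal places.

2.229

lx·mx by age: 0, 0.928, 0.7, 0.444, 0.123, 0.034, 0
R0 = Σ lx·mx = 2.229 → 2.229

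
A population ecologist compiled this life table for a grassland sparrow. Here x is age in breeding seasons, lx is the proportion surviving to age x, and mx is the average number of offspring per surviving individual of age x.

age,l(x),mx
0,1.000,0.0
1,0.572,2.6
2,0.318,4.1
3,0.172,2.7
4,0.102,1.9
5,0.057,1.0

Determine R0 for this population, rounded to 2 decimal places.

3.51

lx·mx by age: 0, 1.4872, 1.3038, 0.4644, 0.1938, 0.057
R0 = Σ lx·mx = 3.5062 → 3.51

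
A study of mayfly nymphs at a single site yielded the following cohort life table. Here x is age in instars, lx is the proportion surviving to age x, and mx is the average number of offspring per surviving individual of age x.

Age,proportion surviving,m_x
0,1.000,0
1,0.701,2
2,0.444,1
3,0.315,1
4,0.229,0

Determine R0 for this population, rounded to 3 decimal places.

2.161

lx·mx by age: 0, 1.402, 0.444, 0.315, 0
R0 = Σ lx·mx = 2.161 → 2.161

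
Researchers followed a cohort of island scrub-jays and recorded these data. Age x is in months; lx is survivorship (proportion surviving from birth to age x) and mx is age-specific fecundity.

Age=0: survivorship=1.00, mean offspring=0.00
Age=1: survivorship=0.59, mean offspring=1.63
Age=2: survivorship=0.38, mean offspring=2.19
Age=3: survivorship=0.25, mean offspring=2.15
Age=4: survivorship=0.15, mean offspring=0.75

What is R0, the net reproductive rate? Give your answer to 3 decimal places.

lx·mx by age: 0, 0.9617, 0.8322, 0.5375, 0.1125
R0 = Σ lx·mx = 2.4439 → 2.444

2.444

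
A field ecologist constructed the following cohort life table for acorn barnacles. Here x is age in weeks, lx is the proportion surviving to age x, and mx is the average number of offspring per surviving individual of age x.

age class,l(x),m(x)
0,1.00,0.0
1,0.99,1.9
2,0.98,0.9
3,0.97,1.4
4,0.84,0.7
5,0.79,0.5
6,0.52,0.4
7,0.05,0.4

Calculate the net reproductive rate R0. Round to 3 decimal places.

lx·mx by age: 0, 1.881, 0.882, 1.358, 0.588, 0.395, 0.208, 0.02
R0 = Σ lx·mx = 5.332 → 5.332

5.332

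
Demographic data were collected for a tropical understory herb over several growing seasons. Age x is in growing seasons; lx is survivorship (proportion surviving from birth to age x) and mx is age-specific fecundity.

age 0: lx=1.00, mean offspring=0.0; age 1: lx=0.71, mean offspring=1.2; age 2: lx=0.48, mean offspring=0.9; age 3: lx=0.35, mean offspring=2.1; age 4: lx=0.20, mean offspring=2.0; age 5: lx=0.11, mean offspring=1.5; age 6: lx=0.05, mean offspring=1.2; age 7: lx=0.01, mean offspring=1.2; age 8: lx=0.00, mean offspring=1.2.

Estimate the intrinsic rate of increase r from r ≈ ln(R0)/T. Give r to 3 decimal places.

R0 = Σ lx·mx = 0 + 0.852 + 0.432 + 0.735 + 0.4 + 0.165 + 0.06 + 0.012 + 0 = 2.656
Σ x·lx·mx = 6.79; T = 6.79/2.656 = 2.55648…
r ≈ ln(R0)/T = ln(2.656)/2.55648… = 0.3821… → 0.382

0.382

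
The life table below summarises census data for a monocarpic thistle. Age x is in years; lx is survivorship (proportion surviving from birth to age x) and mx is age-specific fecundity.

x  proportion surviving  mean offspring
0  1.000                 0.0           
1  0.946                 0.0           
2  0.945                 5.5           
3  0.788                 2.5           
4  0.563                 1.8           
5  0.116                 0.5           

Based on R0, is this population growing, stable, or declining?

growing

R0 = Σ lx·mx = 0 + 0 + 5.1975 + 1.97 + 1.0134 + 0.058 = 8.2389
R0 > 1, so the population is growing.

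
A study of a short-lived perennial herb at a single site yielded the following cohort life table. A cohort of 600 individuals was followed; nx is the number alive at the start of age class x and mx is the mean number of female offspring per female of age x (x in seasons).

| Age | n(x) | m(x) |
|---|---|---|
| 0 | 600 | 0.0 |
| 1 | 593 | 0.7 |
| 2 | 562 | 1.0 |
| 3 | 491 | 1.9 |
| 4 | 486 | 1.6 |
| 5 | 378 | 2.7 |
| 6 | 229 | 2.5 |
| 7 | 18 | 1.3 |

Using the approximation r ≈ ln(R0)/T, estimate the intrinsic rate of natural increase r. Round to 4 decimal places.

0.5251

lx = nx/n0 = nx/600: 1, 0.98833…, 0.93667…, 0.81833…, 0.81, 0.63, 0.38167…, 0.03
R0 = Σ lx·mx = 0 + 0.69183… + 0.93667… + 1.55483… + 1.296 + 1.701 + 0.95417… + 0.039 = 7.1735…
Σ x·lx·mx = 26.916667…; T = 26.916667…/7.1735… = 3.75224…
r ≈ ln(R0)/T = ln(7.1735…)/3.75224… = 0.525125… → 0.5251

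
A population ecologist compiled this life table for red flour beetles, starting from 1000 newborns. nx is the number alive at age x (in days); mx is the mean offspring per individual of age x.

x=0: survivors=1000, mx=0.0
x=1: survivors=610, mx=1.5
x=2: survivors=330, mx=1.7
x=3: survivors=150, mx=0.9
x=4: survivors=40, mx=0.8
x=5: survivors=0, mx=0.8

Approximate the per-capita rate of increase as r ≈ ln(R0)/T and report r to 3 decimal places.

0.317

lx = nx/n0 = nx/1000: 1, 0.61, 0.33, 0.15, 0.04, 0
R0 = Σ lx·mx = 0 + 0.915 + 0.561 + 0.135 + 0.032 + 0 = 1.643
Σ x·lx·mx = 2.57; T = 2.57/1.643 = 1.56421…
r ≈ ln(R0)/T = ln(1.643)/1.56421… = 0.31743… → 0.317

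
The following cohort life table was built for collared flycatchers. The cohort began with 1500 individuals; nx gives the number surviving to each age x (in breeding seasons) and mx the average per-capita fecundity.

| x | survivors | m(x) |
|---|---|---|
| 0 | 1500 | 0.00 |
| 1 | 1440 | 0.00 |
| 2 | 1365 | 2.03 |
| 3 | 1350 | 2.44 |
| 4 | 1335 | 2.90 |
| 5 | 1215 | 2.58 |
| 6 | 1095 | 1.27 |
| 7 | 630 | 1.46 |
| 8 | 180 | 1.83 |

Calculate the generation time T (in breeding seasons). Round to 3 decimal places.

4.074

lx = nx/n0 = nx/1500: 1, 0.96, 0.91, 0.9, 0.89, 0.81, 0.73, 0.42, 0.12
lx·mx: 0, 0, 1.8473, 2.196, 2.581, 2.0898, 0.9271, 0.6132, 0.2196 → R0 = 10.474
x·lx·mx: 0, 0, 3.6946, 6.588, 10.324, 10.449, 5.5626, 4.2924, 1.7568 → Σ = 42.6674
T = 42.6674 / 10.474 = 4.073649… → 4.074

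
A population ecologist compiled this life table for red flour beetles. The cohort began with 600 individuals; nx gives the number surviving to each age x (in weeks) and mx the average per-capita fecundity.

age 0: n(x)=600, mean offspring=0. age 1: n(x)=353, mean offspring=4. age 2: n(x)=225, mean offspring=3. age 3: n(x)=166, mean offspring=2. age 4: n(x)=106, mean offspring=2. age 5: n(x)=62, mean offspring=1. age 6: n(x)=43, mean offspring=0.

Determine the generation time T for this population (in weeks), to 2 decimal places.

1.83

lx = nx/n0 = nx/600: 1, 0.58833…, 0.375, 0.27667…, 0.17667…, 0.10333…, 0.07167…
lx·mx: 0, 2.353333…, 1.125, 0.553333…, 0.353333…, 0.103333…, 0 → R0 = 4.488333…
x·lx·mx: 0, 2.353333…, 2.25, 1.66…, 1.413333…, 0.516667…, 0 → Σ = 8.193333…
T = 8.193333… / 4.488333… = 1.825473… → 1.83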